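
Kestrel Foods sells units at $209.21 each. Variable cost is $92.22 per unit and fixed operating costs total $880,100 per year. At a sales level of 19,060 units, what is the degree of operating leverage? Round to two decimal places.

At 19,060 units, contribution = 19,060 × $116.99 = $2,229,829.40.
EBIT = $2,229,829.40 − $880,100 = $1,349,729.40.
DOL = contribution ÷ EBIT = $2,229,829.40 ÷ $1,349,729.40 = 1.6521.

1.65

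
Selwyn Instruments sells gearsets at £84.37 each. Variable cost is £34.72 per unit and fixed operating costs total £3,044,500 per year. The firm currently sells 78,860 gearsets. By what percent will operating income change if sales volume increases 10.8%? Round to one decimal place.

+48.6%

Contribution at this volume is 78,860 × £49.65 = £3,915,399.00.
Operating income = contribution − fixed costs = £3,915,399.00 − £3,044,500 = £870,899.00.
So DOL = total CM / EBIT = £3,915,399.00 / £870,899.00 = 4.4958.
So EBIT moves 4.4958 × (+10.8%) = +48.6%.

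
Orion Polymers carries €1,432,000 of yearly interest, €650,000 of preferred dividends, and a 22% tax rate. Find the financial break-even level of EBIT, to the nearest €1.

€2,265,333

Preferred dividends are paid after tax, so their pre-tax equivalent is €650,000 ÷ (1 − 0.22) = €833,333.33.
EPS = 0 when EBIT covers interest plus the pre-tax preferred burden: €1,432,000 + €833,333.33 = €2,265,333.33.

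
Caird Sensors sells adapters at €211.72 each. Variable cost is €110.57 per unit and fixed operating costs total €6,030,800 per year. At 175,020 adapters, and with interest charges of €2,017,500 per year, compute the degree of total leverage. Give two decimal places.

1.83

Contribution at this volume is 175,020 × €101.15 = €17,703,273.00.
Operating income = contribution − fixed costs = €17,703,273.00 − €6,030,800 = €11,672,473.00. Interest = €2,017,500.00.
DOL = €17,703,273.00 ÷ €11,672,473.00 = 1.5167; DFL = €11,672,473.00 ÷ €9,654,973.00 = 1.2090.
DCL = DOL × DFL = 1.5167 × 1.2090 = 1.8337.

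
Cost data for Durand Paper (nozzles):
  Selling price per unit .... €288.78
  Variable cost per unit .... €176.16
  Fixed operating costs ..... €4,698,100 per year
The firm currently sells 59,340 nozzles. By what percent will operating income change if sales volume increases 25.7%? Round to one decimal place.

+86.5%

Contribution at this volume is 59,340 × €112.62 = €6,682,870.80.
Operating income = contribution − fixed costs = €6,682,870.80 − €4,698,100 = €1,984,770.80.
So DOL = total CM / EBIT = €6,682,870.80 / €1,984,770.80 = 3.3671.
So EBIT moves 3.3671 × (+25.7%) = +86.5%.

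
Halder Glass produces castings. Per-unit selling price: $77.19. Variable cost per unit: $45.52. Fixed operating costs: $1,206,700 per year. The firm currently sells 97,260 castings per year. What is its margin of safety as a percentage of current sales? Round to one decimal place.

Unit CM = price − variable cost = $77.19 − $45.52 = $31.67. Break-even units = $1,206,700 ÷ $31.67 = 38,102.31; break-even revenue = 38,102.31 × $77.19 = $2,941,116.92.
Actual sales revenue = 97,260 × $77.19 = $7,507,499.40.
Margin of safety = ($7,507,499.40 − $2,941,116.92) ÷ $7,507,499.40 = 60.8%.

60.8%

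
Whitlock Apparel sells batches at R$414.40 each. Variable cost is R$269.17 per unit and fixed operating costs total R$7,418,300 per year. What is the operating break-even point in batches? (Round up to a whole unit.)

Unit CM = price − variable cost = R$414.40 − R$269.17 = R$145.23.
Break-even volume = fixed costs ÷ CM per unit = R$7,418,300 ÷ R$145.23 = 51,079.67, so 51,080 batches.

51,080 batches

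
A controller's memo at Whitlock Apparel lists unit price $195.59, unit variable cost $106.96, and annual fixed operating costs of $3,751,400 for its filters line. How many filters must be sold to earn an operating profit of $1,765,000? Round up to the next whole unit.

62,241 filters

Contribution margin per unit = $195.59 − $106.96 = $88.63.
Need Q such that Q × $88.63 − $3,751,400 = $1,765,000, i.e. Q = $5,516,400 / $88.63 = 62,240.78 → 62,241.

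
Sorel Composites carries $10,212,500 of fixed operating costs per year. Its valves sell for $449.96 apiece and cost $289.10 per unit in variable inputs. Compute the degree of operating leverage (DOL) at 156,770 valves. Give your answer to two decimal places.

Contribution at this volume is 156,770 × $160.86 = $25,218,022.20.
Subtracting fixed costs: EBIT = $25,218,022.20 − $10,212,500 = $15,005,522.20.
DOL = contribution ÷ EBIT = $25,218,022.20 ÷ $15,005,522.20 = 1.6806.

1.68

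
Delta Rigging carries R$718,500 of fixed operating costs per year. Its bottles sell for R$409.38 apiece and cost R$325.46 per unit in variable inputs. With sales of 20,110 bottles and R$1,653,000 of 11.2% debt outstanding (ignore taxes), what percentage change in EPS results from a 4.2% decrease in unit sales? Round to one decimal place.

At 20,110 units, contribution = 20,110 × R$83.92 = R$1,687,631.20.
Operating income = contribution − fixed costs = R$1,687,631.20 − R$718,500 = R$969,131.20.
Interest = R$185,136.00, so EBIT − I = R$783,995.20.
DCL = total CM / (EBIT − I) = R$1,687,631.20 / R$783,995.20 = 2.1526.
%ΔEPS = DCL × %ΔSales = 2.1526 × -4.2% = -9.0%.

-9.0%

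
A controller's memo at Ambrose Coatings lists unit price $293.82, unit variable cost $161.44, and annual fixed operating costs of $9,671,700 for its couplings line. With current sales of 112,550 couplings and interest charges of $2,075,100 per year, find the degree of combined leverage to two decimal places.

4.73

At 112,550 units, contribution = 112,550 × $132.38 = $14,899,369.00.
EBIT = $14,899,369.00 − $9,671,700 = $5,227,669.00. Interest = $2,075,100.00.
DOL = $14,899,369.00 ÷ $5,227,669.00 = 2.8501; DFL = $5,227,669.00 ÷ $3,152,569.00 = 1.6582.
Combined leverage = 2.8501 × 1.6582 = 4.7260.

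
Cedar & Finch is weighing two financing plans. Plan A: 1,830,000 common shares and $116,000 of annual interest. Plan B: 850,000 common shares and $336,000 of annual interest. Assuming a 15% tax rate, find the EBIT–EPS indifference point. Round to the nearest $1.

$526,816

At indifference, (EBIT − 116,000)(1 − t)/1,830,000 = (EBIT − 336,000)(1 − t)/850,000.
Cancelling (1 − t) and cross-multiplying: 850,000·(EBIT − 116,000) = 1,830,000·(EBIT − 336,000).
EBIT × (1,830,000 − 850,000) = 336,000 × 1,830,000 − 116,000 × 850,000 = 516,280,000,000, so EBIT = 516,280,000,000 ÷ 980,000 = 526,816.33.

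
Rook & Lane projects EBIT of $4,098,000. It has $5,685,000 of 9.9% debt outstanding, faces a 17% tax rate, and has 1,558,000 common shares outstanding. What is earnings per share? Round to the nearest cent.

Pre-tax income = $4,098,000 − $562,815.00 = $3,535,185.00.
After tax at 17%: net income = $3,535,185.00 × 0.83 = $2,934,203.55.
EPS = $2,934,203.55 ÷ 1,558,000 = $1.88.

$1.88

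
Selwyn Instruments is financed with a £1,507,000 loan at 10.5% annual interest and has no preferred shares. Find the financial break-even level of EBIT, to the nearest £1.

Annual interest = 10.5% × £1,507,000 = £158,235.00.
With no preferred dividends, EPS = 0 when EBIT exactly covers interest, so the financial break-even EBIT is £158,235.00.

£158,235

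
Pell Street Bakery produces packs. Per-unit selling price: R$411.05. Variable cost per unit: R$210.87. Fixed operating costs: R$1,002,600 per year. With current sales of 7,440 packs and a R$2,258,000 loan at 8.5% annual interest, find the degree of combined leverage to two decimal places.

Total contribution margin = 7,440 × R$200.18 = R$1,489,339.20.
EBIT = R$1,489,339.20 − R$1,002,600 = R$486,739.20. Interest = R$191,930.00.
DOL = R$1,489,339.20 ÷ R$486,739.20 = 3.0598; DFL = R$486,739.20 ÷ R$294,809.20 = 1.6510.
Combined leverage = 3.0598 × 1.6510 = 5.0517.

5.05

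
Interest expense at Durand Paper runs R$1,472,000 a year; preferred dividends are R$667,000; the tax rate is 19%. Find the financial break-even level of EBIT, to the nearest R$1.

R$2,295,457

Grossing the preferred dividend up to pre-tax terms: R$667,000 / (1 − 0.19) = R$823,456.79.
EPS = 0 when EBIT covers interest plus the pre-tax preferred burden: R$1,472,000 + R$823,456.79 = R$2,295,456.79.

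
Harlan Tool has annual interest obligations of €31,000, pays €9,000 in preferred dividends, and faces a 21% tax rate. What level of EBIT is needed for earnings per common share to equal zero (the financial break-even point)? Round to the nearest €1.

Preferred dividends are paid after tax, so their pre-tax equivalent is €9,000 ÷ (1 − 0.21) = €11,392.41.
Financial break-even EBIT = interest + D_p ÷ (1 − t) = €31,000 + €11,392.41 = €42,392.41.

€42,392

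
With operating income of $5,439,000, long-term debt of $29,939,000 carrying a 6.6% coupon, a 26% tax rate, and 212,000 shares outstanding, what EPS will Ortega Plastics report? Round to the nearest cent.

Interest = $1,975,974.00, so EBT = $5,439,000 − $1,975,974.00 = $3,463,026.00.
After tax at 26%: net income = $3,463,026.00 × 0.74 = $2,562,639.24.
Per share: $2,562,639.24 / 212,000 shares = $12.09.

$12.09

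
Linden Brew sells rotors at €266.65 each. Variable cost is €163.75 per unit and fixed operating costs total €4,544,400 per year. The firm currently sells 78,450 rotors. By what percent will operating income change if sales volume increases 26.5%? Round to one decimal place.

+60.6%

Contribution at this volume is 78,450 × €102.90 = €8,072,505.00.
Subtracting fixed costs: EBIT = €8,072,505.00 − €4,544,400 = €3,528,105.00.
DOL = contribution ÷ EBIT = €8,072,505.00 ÷ €3,528,105.00 = 2.2881.
%ΔEBIT = DOL × %ΔSales = 2.2881 × +26.5% = +60.6%.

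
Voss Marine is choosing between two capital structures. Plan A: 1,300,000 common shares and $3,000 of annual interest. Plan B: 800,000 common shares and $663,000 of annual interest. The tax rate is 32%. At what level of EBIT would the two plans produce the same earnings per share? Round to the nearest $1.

$1,719,000

At indifference, (EBIT − 3,000)(1 − t)/1,300,000 = (EBIT − 663,000)(1 − t)/800,000.
Cancelling (1 − t) and cross-multiplying: 800,000·(EBIT − 3,000) = 1,300,000·(EBIT − 663,000).
Solving, EBIT = (663,000·1,300,000 − 3,000·800,000) / (1,300,000 − 800,000) = 859,500,000,000 / 500,000 = 1,719,000.00.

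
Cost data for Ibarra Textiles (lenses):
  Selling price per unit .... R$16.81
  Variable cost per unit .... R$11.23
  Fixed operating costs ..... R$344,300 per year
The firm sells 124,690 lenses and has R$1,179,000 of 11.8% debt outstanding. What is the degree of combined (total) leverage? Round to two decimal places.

3.28

At 124,690 units, contribution = 124,690 × R$5.58 = R$695,770.20.
Operating income = contribution − fixed costs = R$695,770.20 − R$344,300 = R$351,470.20. Interest = R$139,122.00.
DOL = R$695,770.20 ÷ R$351,470.20 = 1.9796; DFL = R$351,470.20 ÷ R$212,348.20 = 1.6552.
DCL = DOL × DFL = 1.9796 × 1.6552 = 3.2766.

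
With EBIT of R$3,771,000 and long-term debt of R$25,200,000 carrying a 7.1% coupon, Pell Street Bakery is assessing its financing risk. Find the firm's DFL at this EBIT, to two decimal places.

1.90

Interest = R$1,789,200.00.
DFL = EBIT ÷ (EBIT − I) = R$3,771,000 ÷ (R$3,771,000 − R$1,789,200.00) = R$3,771,000 ÷ R$1,981,800.00 = 1.9028.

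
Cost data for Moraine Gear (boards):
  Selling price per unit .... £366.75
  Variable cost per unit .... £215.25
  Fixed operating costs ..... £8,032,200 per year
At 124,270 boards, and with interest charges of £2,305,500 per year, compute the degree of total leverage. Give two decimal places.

At 124,270 units, contribution = 124,270 × £151.50 = £18,826,905.00.
Subtracting fixed costs: EBIT = £18,826,905.00 − £8,032,200 = £10,794,705.00. Interest = £2,305,500.00, so EBIT − I = £8,489,205.00.
DCL = contribution ÷ (EBIT − I) = £18,826,905.00 ÷ £8,489,205.00 = 2.2177.

2.22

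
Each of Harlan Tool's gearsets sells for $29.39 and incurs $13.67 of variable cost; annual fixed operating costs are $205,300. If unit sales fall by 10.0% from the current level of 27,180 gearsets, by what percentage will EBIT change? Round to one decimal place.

-19.2%

At 27,180 units, contribution = 27,180 × $15.72 = $427,269.60.
EBIT = $427,269.60 − $205,300 = $221,969.60.
So DOL = total CM / EBIT = $427,269.60 / $221,969.60 = 1.9249.
So EBIT moves 1.9249 × (-10.0%) = -19.2%.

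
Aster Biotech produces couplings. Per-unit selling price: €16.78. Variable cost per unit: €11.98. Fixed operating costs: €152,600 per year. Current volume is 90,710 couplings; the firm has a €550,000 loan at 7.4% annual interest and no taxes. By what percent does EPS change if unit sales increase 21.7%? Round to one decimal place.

+39.0%

Total contribution margin = 90,710 × €4.80 = €435,408.00.
Subtracting fixed costs: EBIT = €435,408.00 − €152,600 = €282,808.00.
Interest = €40,700.00, so EBIT − I = €242,108.00.
DCL = total CM / (EBIT − I) = €435,408.00 / €242,108.00 = 1.7984.
%ΔEPS = DCL × %ΔSales = 1.7984 × +21.7% = +39.0%.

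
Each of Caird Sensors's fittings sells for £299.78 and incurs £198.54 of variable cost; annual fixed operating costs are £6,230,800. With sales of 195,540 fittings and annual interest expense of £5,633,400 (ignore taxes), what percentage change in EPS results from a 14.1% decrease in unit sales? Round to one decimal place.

At 195,540 units, contribution = 195,540 × £101.24 = £19,796,469.60.
EBIT = £19,796,469.60 − £6,230,800 = £13,565,669.60.
After interest of £5,633,400.00, pre-tax earnings = £7,932,269.60.
Degree of combined leverage = contribution ÷ (EBIT − I) = £19,796,469.60 ÷ £7,932,269.60 = 2.4957.
EPS therefore changes by 2.4957 × (-14.1%) = -35.2%.

-35.2%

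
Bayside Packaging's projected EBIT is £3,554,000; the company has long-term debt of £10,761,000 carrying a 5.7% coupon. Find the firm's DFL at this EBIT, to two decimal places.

Interest = £613,377.00.
Degree of financial leverage = EBIT / (EBIT − interest) = £3,554,000 / £2,940,623.00 = 1.2086.

1.21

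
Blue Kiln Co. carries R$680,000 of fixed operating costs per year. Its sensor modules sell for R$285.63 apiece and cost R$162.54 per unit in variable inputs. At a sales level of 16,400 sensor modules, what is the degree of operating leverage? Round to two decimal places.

1.51

Contribution at this volume is 16,400 × R$123.09 = R$2,018,676.00.
Operating income = contribution − fixed costs = R$2,018,676.00 − R$680,000 = R$1,338,676.00.
So DOL = total CM / EBIT = R$2,018,676.00 / R$1,338,676.00 = 1.5080.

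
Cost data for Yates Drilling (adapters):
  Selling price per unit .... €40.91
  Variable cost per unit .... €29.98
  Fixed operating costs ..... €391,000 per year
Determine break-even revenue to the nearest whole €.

€1,463,478

Contribution margin per unit = €40.91 − €29.98 = €10.93, a CM ratio of €10.93 ÷ €40.91 = 0.2672.
Break-even sales = FC ÷ CM ratio = €391,000 × €40.91 / €10.93 = €1,463,478.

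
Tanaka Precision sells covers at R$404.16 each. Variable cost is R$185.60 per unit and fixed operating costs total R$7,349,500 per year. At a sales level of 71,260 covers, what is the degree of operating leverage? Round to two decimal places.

Total contribution margin = 71,260 × R$218.56 = R$15,574,585.60.
Subtracting fixed costs: EBIT = R$15,574,585.60 − R$7,349,500 = R$8,225,085.60.
So DOL = total CM / EBIT = R$15,574,585.60 / R$8,225,085.60 = 1.8935.

1.89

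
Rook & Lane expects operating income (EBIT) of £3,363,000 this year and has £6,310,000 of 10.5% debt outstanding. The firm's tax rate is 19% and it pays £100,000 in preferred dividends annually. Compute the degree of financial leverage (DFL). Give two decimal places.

1.31

Interest = £662,550.00.
Pre-tax preferred-dividend burden = £100,000 ÷ (1 − 0.19) = £123,456.79.
DFL = EBIT ÷ [EBIT − I − D_p/(1−t)] = £3,363,000 ÷ [£3,363,000 − £662,550.00 − £123,456.79] = £3,363,000 ÷ £2,576,993.21 = 1.3050.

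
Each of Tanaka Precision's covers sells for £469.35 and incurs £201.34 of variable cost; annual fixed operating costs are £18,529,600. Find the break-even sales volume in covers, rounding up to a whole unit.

Each unit contributes £469.35 − £201.34 = £268.01.
Break-even volume = fixed costs ÷ CM per unit = £18,529,600 ÷ £268.01 = 69,137.72, so 69,138 covers.

69,138 covers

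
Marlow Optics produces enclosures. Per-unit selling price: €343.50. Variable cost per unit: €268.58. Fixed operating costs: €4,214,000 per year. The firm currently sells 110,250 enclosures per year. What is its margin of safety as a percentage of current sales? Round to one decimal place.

Contribution margin per unit = €343.50 − €268.58 = €74.92. Break-even units = €4,214,000 ÷ €74.92 = 56,246.66; break-even revenue = 56,246.66 × €343.50 = €19,320,728.78.
Actual sales revenue = 110,250 × €343.50 = €37,870,875.00.
Margin of safety = (€37,870,875.00 − €19,320,728.78) ÷ €37,870,875.00 = 49.0%.

49.0%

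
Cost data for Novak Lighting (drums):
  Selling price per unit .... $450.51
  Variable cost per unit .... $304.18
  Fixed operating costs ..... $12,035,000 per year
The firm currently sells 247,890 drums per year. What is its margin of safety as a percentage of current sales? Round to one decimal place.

66.8%

Contribution margin per unit = $450.51 − $304.18 = $146.33. Break-even units = $12,035,000 ÷ $146.33 = 82,245.61; break-even revenue = 82,245.61 × $450.51 = $37,052,469.42.
Actual sales revenue = 247,890 × $450.51 = $111,676,923.90.
Margin of safety = ($111,676,923.90 − $37,052,469.42) ÷ $111,676,923.90 = 66.8%.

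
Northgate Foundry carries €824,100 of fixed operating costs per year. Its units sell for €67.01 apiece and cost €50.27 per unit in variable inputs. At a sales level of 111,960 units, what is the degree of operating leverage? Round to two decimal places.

Contribution at this volume is 111,960 × €16.74 = €1,874,210.40.
EBIT = €1,874,210.40 − €824,100 = €1,050,110.40.
DOL = contribution ÷ EBIT = €1,874,210.40 ÷ €1,050,110.40 = 1.7848.

1.78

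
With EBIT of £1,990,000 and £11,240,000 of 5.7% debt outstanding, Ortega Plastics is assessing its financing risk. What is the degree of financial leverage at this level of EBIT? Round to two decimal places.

Interest = £640,680.00.
DFL = EBIT ÷ (EBIT − I) = £1,990,000 ÷ (£1,990,000 − £640,680.00) = £1,990,000 ÷ £1,349,320.00 = 1.4748.

1.47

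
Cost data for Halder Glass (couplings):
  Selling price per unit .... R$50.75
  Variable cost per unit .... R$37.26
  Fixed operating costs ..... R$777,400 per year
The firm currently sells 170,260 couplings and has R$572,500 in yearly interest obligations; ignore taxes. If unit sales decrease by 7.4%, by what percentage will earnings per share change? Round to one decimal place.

-17.9%

Total contribution margin = 170,260 × R$13.49 = R$2,296,807.40.
EBIT = R$2,296,807.40 − R$777,400 = R$1,519,407.40.
Interest = R$572,500.00, so EBIT − I = R$946,907.40.
Degree of combined leverage = contribution ÷ (EBIT − I) = R$2,296,807.40 ÷ R$946,907.40 = 2.4256.
%ΔEPS = DCL × %ΔSales = 2.4256 × -7.4% = -17.9%.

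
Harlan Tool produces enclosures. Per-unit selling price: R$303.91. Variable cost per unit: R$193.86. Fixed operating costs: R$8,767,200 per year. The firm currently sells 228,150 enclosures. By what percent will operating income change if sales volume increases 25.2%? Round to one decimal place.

At 228,150 units, contribution = 228,150 × R$110.05 = R$25,107,907.50.
Operating income = contribution − fixed costs = R$25,107,907.50 − R$8,767,200 = R$16,340,707.50.
DOL = contribution ÷ EBIT = R$25,107,907.50 ÷ R$16,340,707.50 = 1.5365.
Operating income changes by 1.5365 × +25.2% = +38.7%.

+38.7%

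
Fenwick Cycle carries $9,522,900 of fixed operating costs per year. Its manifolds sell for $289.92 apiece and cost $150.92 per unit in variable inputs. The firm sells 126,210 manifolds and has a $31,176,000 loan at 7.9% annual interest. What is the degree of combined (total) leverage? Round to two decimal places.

3.16

Total contribution margin = 126,210 × $139.00 = $17,543,190.00.
Subtracting fixed costs: EBIT = $17,543,190.00 − $9,522,900 = $8,020,290.00. Interest = $2,462,904.00.
DOL = $17,543,190.00 ÷ $8,020,290.00 = 2.1874; DFL = $8,020,290.00 ÷ $5,557,386.00 = 1.4432.
Combined leverage = 2.1874 × 1.4432 = 3.1569.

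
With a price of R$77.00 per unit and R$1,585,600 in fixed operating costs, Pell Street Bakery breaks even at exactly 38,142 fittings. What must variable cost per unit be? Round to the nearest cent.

R$35.43

At break-even, FC = Q × (P − VC), so P − VC = R$1,585,600 ÷ 38,142 = R$41.5710.
Hence VC = price − CM = R$77.00 − R$41.5710 = R$35.43.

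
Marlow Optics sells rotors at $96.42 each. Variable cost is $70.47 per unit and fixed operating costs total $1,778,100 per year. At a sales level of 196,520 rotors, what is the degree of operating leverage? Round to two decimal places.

1.54

At 196,520 units, contribution = 196,520 × $25.95 = $5,099,694.00.
Subtracting fixed costs: EBIT = $5,099,694.00 − $1,778,100 = $3,321,594.00.
Degree of operating leverage = $5,099,694.00 / $3,321,594.00 = 1.5353.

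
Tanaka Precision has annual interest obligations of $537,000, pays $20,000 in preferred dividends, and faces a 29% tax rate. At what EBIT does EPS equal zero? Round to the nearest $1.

Preferred dividends are paid after tax, so their pre-tax equivalent is $20,000 ÷ (1 − 0.29) = $28,169.01.
EPS = 0 when EBIT covers interest plus the pre-tax preferred burden: $537,000 + $28,169.01 = $565,169.01.

$565,169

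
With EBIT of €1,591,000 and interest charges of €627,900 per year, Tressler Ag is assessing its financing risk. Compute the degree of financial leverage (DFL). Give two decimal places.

1.65

Interest = €627,900.00.
DFL = EBIT ÷ (EBIT − I) = €1,591,000 ÷ (€1,591,000 − €627,900.00) = €1,591,000 ÷ €963,100.00 = 1.6520.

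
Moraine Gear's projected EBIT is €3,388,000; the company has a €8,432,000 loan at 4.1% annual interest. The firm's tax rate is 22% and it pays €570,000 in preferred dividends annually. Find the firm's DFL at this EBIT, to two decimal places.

Interest = €345,712.00.
Preferred dividends grossed up pre-tax: €570,000 / (1 − 0.22) = €730,769.23.
DFL = EBIT ÷ [EBIT − I − D_p/(1−t)] = €3,388,000 ÷ [€3,388,000 − €345,712.00 − €730,769.23] = €3,388,000 ÷ €2,311,518.77 = 1.4657.

1.47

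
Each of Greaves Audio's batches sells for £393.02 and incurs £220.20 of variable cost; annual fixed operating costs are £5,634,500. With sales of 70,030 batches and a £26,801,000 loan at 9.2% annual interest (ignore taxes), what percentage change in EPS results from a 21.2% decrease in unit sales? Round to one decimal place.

-64.1%

At 70,030 units, contribution = 70,030 × £172.82 = £12,102,584.60.
EBIT = £12,102,584.60 − £5,634,500 = £6,468,084.60.
After interest of £2,465,692.00, pre-tax earnings = £4,002,392.60.
DCL = total CM / (EBIT − I) = £12,102,584.60 / £4,002,392.60 = 3.0238.
EPS therefore changes by 3.0238 × (-21.2%) = -64.1%.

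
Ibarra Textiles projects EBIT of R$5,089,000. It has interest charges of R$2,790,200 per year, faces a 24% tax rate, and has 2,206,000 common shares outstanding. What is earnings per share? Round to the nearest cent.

R$0.79

Interest = R$2,790,200.00, so EBT = R$5,089,000 − R$2,790,200.00 = R$2,298,800.00.
After tax at 24%: net income = R$2,298,800.00 × 0.76 = R$1,747,088.00.
EPS = R$1,747,088.00 ÷ 2,206,000 = R$0.79.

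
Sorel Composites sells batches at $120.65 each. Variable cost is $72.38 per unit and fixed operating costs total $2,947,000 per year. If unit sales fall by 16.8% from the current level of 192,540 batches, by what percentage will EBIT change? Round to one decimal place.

-24.6%

Contribution at this volume is 192,540 × $48.27 = $9,293,905.80.
Subtracting fixed costs: EBIT = $9,293,905.80 − $2,947,000 = $6,346,905.80.
DOL = contribution ÷ EBIT = $9,293,905.80 ÷ $6,346,905.80 = 1.4643.
So EBIT moves 1.4643 × (-16.8%) = -24.6%.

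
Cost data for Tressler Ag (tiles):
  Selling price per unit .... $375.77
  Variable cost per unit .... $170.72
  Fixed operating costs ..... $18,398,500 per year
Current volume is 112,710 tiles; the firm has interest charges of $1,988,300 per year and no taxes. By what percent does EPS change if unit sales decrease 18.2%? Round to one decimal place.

Contribution at this volume is 112,710 × $205.05 = $23,111,185.50.
Operating income = contribution − fixed costs = $23,111,185.50 − $18,398,500 = $4,712,685.50.
Interest = $1,988,300.00, so EBIT − I = $2,724,385.50.
Degree of combined leverage = contribution ÷ (EBIT − I) = $23,111,185.50 ÷ $2,724,385.50 = 8.4831.
EPS therefore changes by 8.4831 × (-18.2%) = -154.4%.

-154.4%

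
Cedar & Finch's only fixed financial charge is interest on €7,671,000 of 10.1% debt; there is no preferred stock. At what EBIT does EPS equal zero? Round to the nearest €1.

€774,771

Annual interest = 10.1% × €7,671,000 = €774,771.00.
Without preferred stock the financial break-even is simply EBIT = interest = €774,771.00.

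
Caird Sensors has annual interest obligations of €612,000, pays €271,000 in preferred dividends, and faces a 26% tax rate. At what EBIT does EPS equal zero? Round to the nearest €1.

Grossing the preferred dividend up to pre-tax terms: €271,000 / (1 − 0.26) = €366,216.22.
EPS = 0 when EBIT covers interest plus the pre-tax preferred burden: €612,000 + €366,216.22 = €978,216.22.

€978,216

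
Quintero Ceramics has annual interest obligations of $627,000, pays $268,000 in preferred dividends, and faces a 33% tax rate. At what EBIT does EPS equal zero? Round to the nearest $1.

Grossing the preferred dividend up to pre-tax terms: $268,000 / (1 − 0.33) = $400,000.00.
EPS = 0 when EBIT covers interest plus the pre-tax preferred burden: $627,000 + $400,000.00 = $1,027,000.00.

$1,027,000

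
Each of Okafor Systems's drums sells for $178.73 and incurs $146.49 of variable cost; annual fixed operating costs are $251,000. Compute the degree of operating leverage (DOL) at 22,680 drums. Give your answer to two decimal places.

Total contribution margin = 22,680 × $32.24 = $731,203.20.
Subtracting fixed costs: EBIT = $731,203.20 − $251,000 = $480,203.20.
So DOL = total CM / EBIT = $731,203.20 / $480,203.20 = 1.5227.

1.52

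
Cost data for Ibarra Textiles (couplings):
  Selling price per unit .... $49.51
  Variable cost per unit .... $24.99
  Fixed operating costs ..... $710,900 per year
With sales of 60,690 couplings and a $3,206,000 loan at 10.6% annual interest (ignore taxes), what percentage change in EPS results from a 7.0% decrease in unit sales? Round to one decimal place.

Total contribution margin = 60,690 × $24.52 = $1,488,118.80.
Operating income = contribution − fixed costs = $1,488,118.80 − $710,900 = $777,218.80.
Interest = $339,836.00, so EBIT − I = $437,382.80.
DCL = total CM / (EBIT − I) = $1,488,118.80 / $437,382.80 = 3.4023.
EPS therefore changes by 3.4023 × (-7.0%) = -23.8%.

-23.8%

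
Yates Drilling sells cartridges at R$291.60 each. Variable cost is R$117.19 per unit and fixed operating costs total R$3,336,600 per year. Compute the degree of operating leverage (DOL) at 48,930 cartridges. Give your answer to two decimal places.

1.64

Contribution at this volume is 48,930 × R$174.41 = R$8,533,881.30.
Operating income = contribution − fixed costs = R$8,533,881.30 − R$3,336,600 = R$5,197,281.30.
So DOL = total CM / EBIT = R$8,533,881.30 / R$5,197,281.30 = 1.6420.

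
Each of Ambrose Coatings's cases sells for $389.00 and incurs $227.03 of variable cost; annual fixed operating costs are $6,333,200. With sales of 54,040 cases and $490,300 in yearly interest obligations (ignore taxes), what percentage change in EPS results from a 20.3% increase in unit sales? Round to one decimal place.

Total contribution margin = 54,040 × $161.97 = $8,752,858.80.
Subtracting fixed costs: EBIT = $8,752,858.80 − $6,333,200 = $2,419,658.80.
After interest of $490,300.00, pre-tax earnings = $1,929,358.80.
DCL = total CM / (EBIT − I) = $8,752,858.80 / $1,929,358.80 = 4.5367.
%ΔEPS = DCL × %ΔSales = 4.5367 × +20.3% = +92.1%.

+92.1%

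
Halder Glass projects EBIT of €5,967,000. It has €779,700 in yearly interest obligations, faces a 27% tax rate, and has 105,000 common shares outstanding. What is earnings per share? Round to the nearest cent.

Pre-tax income = €5,967,000 − €779,700.00 = €5,187,300.00.
Net income = €5,187,300.00 × (1 − 0.27) = €3,786,729.00.
EPS = €3,786,729.00 ÷ 105,000 = €36.06.

€36.06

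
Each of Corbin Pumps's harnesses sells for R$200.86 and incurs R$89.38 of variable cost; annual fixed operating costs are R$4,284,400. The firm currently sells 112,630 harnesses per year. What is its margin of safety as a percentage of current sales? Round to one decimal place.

65.9%

Each unit contributes R$200.86 − R$89.38 = R$111.48. Break-even units = R$4,284,400 ÷ R$111.48 = 38,432.01; break-even revenue = 38,432.01 × R$200.86 = R$7,719,452.67.
Current sales = 112,630 × R$200.86 = R$22,622,861.80.
Margin of safety = (R$22,622,861.80 − R$7,719,452.67) ÷ R$22,622,861.80 = 65.9%.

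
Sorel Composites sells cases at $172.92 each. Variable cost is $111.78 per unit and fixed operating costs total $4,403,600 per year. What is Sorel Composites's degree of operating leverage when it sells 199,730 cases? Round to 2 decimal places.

1.56

Total contribution margin = 199,730 × $61.14 = $12,211,492.20.
Operating income = contribution − fixed costs = $12,211,492.20 − $4,403,600 = $7,807,892.20.
So DOL = total CM / EBIT = $12,211,492.20 / $7,807,892.20 = 1.5640.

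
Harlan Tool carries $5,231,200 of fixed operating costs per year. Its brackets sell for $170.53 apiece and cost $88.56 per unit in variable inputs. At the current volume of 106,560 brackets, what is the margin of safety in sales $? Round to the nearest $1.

Each unit contributes $170.53 − $88.56 = $81.97. Break-even units = $5,231,200 ÷ $81.97 = 63,818.47; break-even revenue = 63,818.47 × $170.53 = $10,882,963.72.
Actual sales revenue = 106,560 × $170.53 = $18,171,676.80.
Margin of safety = $18,171,676.80 − $10,882,963.72 = $7,288,713.

$7,288,713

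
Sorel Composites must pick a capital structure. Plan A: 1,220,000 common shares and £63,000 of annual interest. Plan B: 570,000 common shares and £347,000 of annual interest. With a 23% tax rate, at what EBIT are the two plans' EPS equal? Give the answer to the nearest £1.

£596,046

Set EPS_A = EPS_B: (EBIT − £63,000)(1 − 0.23) ÷ 1,220,000 = (EBIT − £347,000)(1 − 0.23) ÷ 570,000.
The (1 − t) factor cancels: (EBIT − 63,000) × 570,000 = (EBIT − 347,000) × 1,220,000.
Solving, EBIT = (347,000·1,220,000 − 63,000·570,000) / (1,220,000 − 570,000) = 387,430,000,000 / 650,000 = 596,046.15.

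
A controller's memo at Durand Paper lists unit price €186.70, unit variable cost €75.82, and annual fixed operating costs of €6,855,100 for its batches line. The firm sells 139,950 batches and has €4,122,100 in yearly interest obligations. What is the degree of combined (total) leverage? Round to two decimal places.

3.42

Contribution at this volume is 139,950 × €110.88 = €15,517,656.00.
EBIT = €15,517,656.00 − €6,855,100 = €8,662,556.00. Interest = €4,122,100.00.
DOL = €15,517,656.00 ÷ €8,662,556.00 = 1.7913; DFL = €8,662,556.00 ÷ €4,540,456.00 = 1.9079.
Combined leverage = 1.7913 × 1.9079 = 3.4176.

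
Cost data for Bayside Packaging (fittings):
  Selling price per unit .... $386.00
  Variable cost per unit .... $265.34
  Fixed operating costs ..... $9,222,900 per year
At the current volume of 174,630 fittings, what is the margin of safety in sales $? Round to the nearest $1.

Unit CM = price − variable cost = $386.00 − $265.34 = $120.66. Break-even units = $9,222,900 ÷ $120.66 = 76,437.10; break-even revenue = 76,437.10 × $386.00 = $29,504,719.05.
Actual sales revenue = 174,630 × $386.00 = $67,407,180.00.
Margin of safety = $67,407,180.00 − $29,504,719.05 = $37,902,461.

$37,902,461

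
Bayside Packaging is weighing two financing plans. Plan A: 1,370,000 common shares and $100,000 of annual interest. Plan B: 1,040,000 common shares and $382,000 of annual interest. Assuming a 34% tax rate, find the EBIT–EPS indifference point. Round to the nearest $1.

$1,270,727

At indifference, (EBIT − 100,000)(1 − t)/1,370,000 = (EBIT − 382,000)(1 − t)/1,040,000.
The (1 − t) factor cancels: (EBIT − 100,000) × 1,040,000 = (EBIT − 382,000) × 1,370,000.
Solving, EBIT = (382,000·1,370,000 − 100,000·1,040,000) / (1,370,000 − 1,040,000) = 419,340,000,000 / 330,000 = 1,270,727.27.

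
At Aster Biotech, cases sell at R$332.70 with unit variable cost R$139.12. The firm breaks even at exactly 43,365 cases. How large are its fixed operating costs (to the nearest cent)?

Each unit contributes R$332.70 − R$139.12 = R$193.58.
Fixed costs = break-even units × CM = 43,365 × R$193.58 = R$8,394,596.70.

R$8,394,596.70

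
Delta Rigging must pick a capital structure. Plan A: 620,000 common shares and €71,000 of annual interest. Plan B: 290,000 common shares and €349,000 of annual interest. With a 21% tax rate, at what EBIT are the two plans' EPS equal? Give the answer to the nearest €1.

€593,303

At indifference, (EBIT − 71,000)(1 − t)/620,000 = (EBIT − 349,000)(1 − t)/290,000.
Cancelling (1 − t) and cross-multiplying: 290,000·(EBIT − 71,000) = 620,000·(EBIT − 349,000).
EBIT × (620,000 − 290,000) = 349,000 × 620,000 − 71,000 × 290,000 = 195,790,000,000, so EBIT = 195,790,000,000 ÷ 330,000 = 593,303.03.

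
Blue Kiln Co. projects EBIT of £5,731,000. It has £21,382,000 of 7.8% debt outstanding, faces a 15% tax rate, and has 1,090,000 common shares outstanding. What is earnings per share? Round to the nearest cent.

£3.17

Pre-tax income = £5,731,000 − £1,667,796.00 = £4,063,204.00.
After tax at 15%: net income = £4,063,204.00 × 0.85 = £3,453,723.40.
EPS = £3,453,723.40 ÷ 1,090,000 = £3.17.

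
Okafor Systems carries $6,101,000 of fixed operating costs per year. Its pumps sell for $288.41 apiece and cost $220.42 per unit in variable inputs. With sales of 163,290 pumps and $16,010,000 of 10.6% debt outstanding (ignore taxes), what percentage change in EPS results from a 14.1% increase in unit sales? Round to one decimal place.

Contribution at this volume is 163,290 × $67.99 = $11,102,087.10.
Subtracting fixed costs: EBIT = $11,102,087.10 − $6,101,000 = $5,001,087.10.
After interest of $1,697,060.00, pre-tax earnings = $3,304,027.10.
Degree of combined leverage = contribution ÷ (EBIT − I) = $11,102,087.10 ÷ $3,304,027.10 = 3.3602.
EPS therefore changes by 3.3602 × (+14.1%) = +47.4%.

+47.4%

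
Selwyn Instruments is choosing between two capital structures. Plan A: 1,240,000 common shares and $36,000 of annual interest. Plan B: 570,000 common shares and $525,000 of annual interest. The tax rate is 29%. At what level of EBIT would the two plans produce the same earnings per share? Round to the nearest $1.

Set EPS_A = EPS_B: (EBIT − $36,000)(1 − 0.29) ÷ 1,240,000 = (EBIT − $525,000)(1 − 0.29) ÷ 570,000.
The (1 − t) factor cancels: (EBIT − 36,000) × 570,000 = (EBIT − 525,000) × 1,240,000.
EBIT × (1,240,000 − 570,000) = 525,000 × 1,240,000 − 36,000 × 570,000 = 630,480,000,000, so EBIT = 630,480,000,000 ÷ 670,000 = 941,014.93.

$941,015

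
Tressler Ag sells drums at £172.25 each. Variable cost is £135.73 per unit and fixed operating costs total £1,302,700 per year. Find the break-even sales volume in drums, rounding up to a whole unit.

Unit CM = price − variable cost = £172.25 − £135.73 = £36.52.
Break-even Q = £1,302,700 / £36.52 = 35,670.87 → 35,671 drums.

35,671 drums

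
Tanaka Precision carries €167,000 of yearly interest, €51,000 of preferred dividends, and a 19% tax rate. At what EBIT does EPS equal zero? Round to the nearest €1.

Preferred dividends are paid after tax, so their pre-tax equivalent is €51,000 ÷ (1 − 0.19) = €62,962.96.
Financial break-even EBIT = interest + D_p ÷ (1 − t) = €167,000 + €62,962.96 = €229,962.96.

€229,963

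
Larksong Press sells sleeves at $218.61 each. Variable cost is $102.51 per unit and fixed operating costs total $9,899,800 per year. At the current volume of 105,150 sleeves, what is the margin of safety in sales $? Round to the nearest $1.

Unit CM = price − variable cost = $218.61 − $102.51 = $116.10. Break-even units = $9,899,800 ÷ $116.10 = 85,269.60; break-even revenue = 85,269.60 × $218.61 = $18,640,786.20.
Current sales = 105,150 × $218.61 = $22,986,841.50.
Margin of safety = $22,986,841.50 − $18,640,786.20 = $4,346,055.

$4,346,055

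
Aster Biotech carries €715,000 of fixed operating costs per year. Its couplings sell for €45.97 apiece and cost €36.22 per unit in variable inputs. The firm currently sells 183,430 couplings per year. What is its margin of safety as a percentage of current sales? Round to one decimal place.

60.0%

Contribution margin per unit = €45.97 − €36.22 = €9.75. Break-even units = €715,000 ÷ €9.75 = 73,333.33; break-even revenue = 73,333.33 × €45.97 = €3,371,133.33.
Current sales = 183,430 × €45.97 = €8,432,277.10.
Margin of safety = (€8,432,277.10 − €3,371,133.33) ÷ €8,432,277.10 = 60.0%.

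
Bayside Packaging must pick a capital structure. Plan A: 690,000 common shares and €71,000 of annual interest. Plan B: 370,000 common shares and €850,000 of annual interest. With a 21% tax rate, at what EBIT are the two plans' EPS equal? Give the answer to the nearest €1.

Set EPS_A = EPS_B: (EBIT − €71,000)(1 − 0.21) ÷ 690,000 = (EBIT − €850,000)(1 − 0.21) ÷ 370,000.
The (1 − t) factor cancels: (EBIT − 71,000) × 370,000 = (EBIT − 850,000) × 690,000.
EBIT × (690,000 − 370,000) = 850,000 × 690,000 − 71,000 × 370,000 = 560,230,000,000, so EBIT = 560,230,000,000 ÷ 320,000 = 1,750,718.75.

€1,750,719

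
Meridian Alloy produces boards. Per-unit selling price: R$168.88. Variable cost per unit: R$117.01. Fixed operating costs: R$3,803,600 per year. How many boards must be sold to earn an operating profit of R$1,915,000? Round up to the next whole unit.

110,249 boards

Each unit contributes R$168.88 − R$117.01 = R$51.87.
Need Q such that Q × R$51.87 − R$3,803,600 = R$1,915,000, i.e. Q = R$5,718,600 / R$51.87 = 110,248.70 → 110,249.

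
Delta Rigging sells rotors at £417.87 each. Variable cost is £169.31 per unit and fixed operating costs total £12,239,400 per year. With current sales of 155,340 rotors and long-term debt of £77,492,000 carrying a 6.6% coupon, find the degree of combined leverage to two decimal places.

1.82

Total contribution margin = 155,340 × £248.56 = £38,611,310.40.
EBIT = £38,611,310.40 − £12,239,400 = £26,371,910.40. Interest = £5,114,472.00, so EBIT − I = £21,257,438.40.
Degree of total leverage = total CM / (EBIT − interest) = £38,611,310.40 / £21,257,438.40 = 1.8164.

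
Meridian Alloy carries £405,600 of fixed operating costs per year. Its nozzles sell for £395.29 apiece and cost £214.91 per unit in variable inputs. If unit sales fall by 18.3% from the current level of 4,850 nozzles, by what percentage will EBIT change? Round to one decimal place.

-34.1%

Contribution at this volume is 4,850 × £180.38 = £874,843.00.
EBIT = £874,843.00 − £405,600 = £469,243.00.
So DOL = total CM / EBIT = £874,843.00 / £469,243.00 = 1.8644.
So EBIT moves 1.8644 × (-18.3%) = -34.1%.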